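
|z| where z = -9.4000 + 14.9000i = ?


|z| = sqrt((-9.4)^2 + 14.9^2) = sqrt(88.36 + 222.01) = sqrt(310.37) = 17.6173

|z| = 17.6173


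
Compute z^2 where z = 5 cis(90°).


r^2 = 5^2 = 25
n*theta = 2*90° = 180° = 180° (mod 360)
a = 25*cos(180°) = -25.0000
b = 25*sin(180°) = 0

25 cis(180°) = -25.0000 + 0i


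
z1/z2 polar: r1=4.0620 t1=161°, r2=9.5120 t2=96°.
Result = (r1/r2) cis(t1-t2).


r = 4.0620 / 9.5120 = 0.4270
theta = 161° - 96° = 65° = 65° (mod 360)

0.4270 cis(65°)


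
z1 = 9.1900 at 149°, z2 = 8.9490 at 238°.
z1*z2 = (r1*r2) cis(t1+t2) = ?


r = 9.1900 * 8.9490 = 82.2413
theta = 149° + 238° = 387° = 27° (mod 360)

82.2413 cis(27°)


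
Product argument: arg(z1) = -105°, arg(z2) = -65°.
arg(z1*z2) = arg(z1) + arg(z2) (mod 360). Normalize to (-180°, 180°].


arg(z1*z2) = -105° - 65° = -170°
Normalized to (-180°, 180°]: -170°

-170°


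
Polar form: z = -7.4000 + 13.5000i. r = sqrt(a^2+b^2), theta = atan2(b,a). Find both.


r = sqrt(54.76+182.25) = sqrt(237.01) = 15.3951
theta = atan2(13.5, -7.4) = 118.7293 degrees

r = 15.3951, theta = 118.7293 degrees


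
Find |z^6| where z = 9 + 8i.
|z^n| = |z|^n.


|z| = sqrt(81+64) = sqrt(145) = 12.0416
|z^6| = |z|^6 = (sqrt(145))^6 = 145^3 = 3048625

|z^6| = 3048625


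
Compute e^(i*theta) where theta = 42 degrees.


cos(42°) = 0.7431
sin(42°) = 0.6691

e^(i*42°) = 0.7431 + 0.6691i


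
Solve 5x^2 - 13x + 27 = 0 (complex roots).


disc = (-13)^2 - 4*5*27 = 169 - 540 = -371
sqrt(|disc|) = sqrt(371) = 19.2614
Real part = 13/(2*5) = 1.3000
Imag part = 19.2614/(2*5) = 1.9261

1.3000 ± 1.9261i


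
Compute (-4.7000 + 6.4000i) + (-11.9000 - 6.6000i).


Real: -4.7 - 11.9 = -16.6
Imag: 6.4 - 6.6 = -0.2

-16.6000 - 0.2000i


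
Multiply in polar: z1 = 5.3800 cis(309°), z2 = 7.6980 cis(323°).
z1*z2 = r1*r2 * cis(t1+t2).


r = 5.3800 * 7.6980 = 41.4152
theta = 309° + 323° = 632° = 272° (mod 360)

41.4152 cis(272°)


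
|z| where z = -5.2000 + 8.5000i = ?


|z| = sqrt((-5.2)^2 + 8.5^2) = sqrt(27.04 + 72.25) = sqrt(99.29) = 9.9644

|z| = 9.9644


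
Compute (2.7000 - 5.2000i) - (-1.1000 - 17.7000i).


Real: 2.7 + 1.1 = 3.8
Imag: -5.2 + 17.7 = 12.5

3.8000 + 12.5000i


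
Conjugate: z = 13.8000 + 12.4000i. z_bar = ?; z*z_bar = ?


z_bar = 13.8000 - 12.4000i
z*z_bar = 13.8^2 + 12.4^2 = 190.44 + 153.76 = 344.2

z_bar = 13.8000 - 12.4000i, z*z_bar = 344.2


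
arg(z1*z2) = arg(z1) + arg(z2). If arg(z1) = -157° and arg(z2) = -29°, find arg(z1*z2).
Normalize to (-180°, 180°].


arg(z1*z2) = -157° - 29° = -186°
Normalized to (-180°, 180°]: 174°

174°


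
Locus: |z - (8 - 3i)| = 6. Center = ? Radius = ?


|z - z0| = r is a circle with center z0 and radius r.
Center = (8, -3), radius = 6

Circle with center (8, -3) and radius 6


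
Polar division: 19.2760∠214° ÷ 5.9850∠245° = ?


r = 19.2760 / 5.9850 = 3.2207
theta = 214° - 245° = -31° = 329° (mod 360)

3.2207 cis(329°)


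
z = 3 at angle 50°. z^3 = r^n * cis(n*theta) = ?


r^3 = 3^3 = 27
n*theta = 3*50° = 150° = 150° (mod 360)
a = 27*cos(150°) = -23.3827
b = 27*sin(150°) = 13.5000

27 cis(150°) = -23.3827 + 13.5000i


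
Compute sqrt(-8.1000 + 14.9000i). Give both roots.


|z| = sqrt(65.61+222.01) = 16.9594
sqrt((|z|+a)/2) = sqrt((16.9594+(-8.1))/2) = sqrt(4.4297) = 2.1047
sqrt((|z|-a)/2) = sqrt((16.9594-(-8.1))/2) = sqrt(12.5297) = 3.5397

±(2.1047 + 3.5397i) i.e. 2.1047 + 3.5397i and -2.1047 - 3.5397i


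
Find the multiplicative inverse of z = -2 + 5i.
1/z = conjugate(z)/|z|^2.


|z|^2 = 4+25 = 29
1/z = (-2 - 5i)/29

1/z = -0.0690 - 0.1724i


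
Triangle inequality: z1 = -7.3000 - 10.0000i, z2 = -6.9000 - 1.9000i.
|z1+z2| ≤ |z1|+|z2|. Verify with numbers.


|z1| = sqrt((-7.3)^2 + (-10)^2) = sqrt(153.29) = 12.3810
|z2| = sqrt((-6.9)^2 + (-1.9)^2) = sqrt(51.22) = 7.1568
z1+z2 = -14.2000 - 11.9000i
|z1+z2| = sqrt(343.25) = 18.5270
|z1|+|z2| = 12.3810 + 7.1568 = 19.5378

|z1+z2| = 18.5270 ≤ |z1|+|z2| = 19.5378 (verified)


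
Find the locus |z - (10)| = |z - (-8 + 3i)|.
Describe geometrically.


Equal distances means the locus is the perpendicular bisector of z1 and z2.
Midpoint = ((10+(-8))/2, (0+3)/2) = (1.0000, 1.5000)

Perpendicular bisector through (1.0000, 1.5000)


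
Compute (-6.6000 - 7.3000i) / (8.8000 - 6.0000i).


Conjugate of z2 = 8.8000 + 6.0000i
Numerator: (-6.6000 - 7.3000i)(8.8000 + 6.0000i) = -14.2800 - 103.8400i
Denominator: 8.8^2 + (-6)^2 = 113.44
Result = (-14.2800 - 103.8400i)/113.44

-0.1259 - 0.9154i


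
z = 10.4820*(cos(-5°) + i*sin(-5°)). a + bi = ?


a = 10.4820*cos(-5°) = 10.4820*0.99619 = 10.4421
b = 10.4820*sin(-5°) = 10.4820*(-0.08716) = -0.9136

10.4421 - 0.9136i


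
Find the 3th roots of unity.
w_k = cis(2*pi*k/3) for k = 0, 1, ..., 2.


The 3th roots of unity are cis(360k/3°) for k=0..2
Angle step = 360/3 = 120°
Primitive root: cis(120°)
Primitive root = -0.5000 + 0.8660i

3 roots at angles: 0°, 120°, 240°


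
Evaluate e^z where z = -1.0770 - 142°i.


e^-1.0770 = 0.3406
cos(-142°) = -0.788
sin(-142°) = -0.6157
Real = 0.3406*(-0.788) = -0.2684
Imag = 0.3406*(-0.6157) = -0.2097

-0.2684 - 0.2097i


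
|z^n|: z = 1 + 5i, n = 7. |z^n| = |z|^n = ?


|z| = sqrt(1+25) = sqrt(26) = 5.0990
|z^7| = |z|^7 = (sqrt(26))^7 = 26^3 * sqrt(26) = 17576*sqrt(26)

|z^7| = 17576*sqrt(26) ≈ 89620.3670


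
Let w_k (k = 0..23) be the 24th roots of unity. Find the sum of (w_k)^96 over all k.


The roots are w_k = w^k with w = e^(2*pi*i/24), and (w^k)^96 = (w^96)^k.
So S = 1 + u + u^2 + ... + u^(23) with u = w^96.
96 = 4*24 + 0, so 96 is a multiple of 24 and u = (w^24)^4 = 1.
Every one of the 24 terms equals 1: S = 24

S = 24


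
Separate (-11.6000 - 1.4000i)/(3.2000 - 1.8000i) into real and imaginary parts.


Multiply by conjugate: (-11.6000 - 1.4000i)(3.2000 + 1.8000i) / (3.2^2 + (-1.8)^2)
Numerator real = -11.6*3.2 - (1.4)*(-1.8) = -34.6
Numerator imag = -1.4*3.2 - (-11.6)*(-1.8) = -25.36
Denominator = 13.48
Re(z) = -34.6/13.48 = -2.5668
Im(z) = -25.36/13.48 = -1.8813

Re(z) = -2.5668, Im(z) = -1.8813


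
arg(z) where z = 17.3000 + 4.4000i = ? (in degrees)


Re = 17.3, Im = 4.4
arg = atan2(4.4, 17.3) = 14.2698 degrees

arg(z) = 14.2698 degrees


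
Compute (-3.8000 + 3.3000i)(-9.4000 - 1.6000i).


Real = -3.8*(-9.4) - 3.3*(-1.6) = 35.72 - (-5.28) = 41
Imag = -3.8*(-1.6) - (9.4)*3.3 = 6.08 - (31.02) = -24.94

41.0000 - 24.9400i


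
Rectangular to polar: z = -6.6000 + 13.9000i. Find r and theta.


r = sqrt(43.56+193.21) = sqrt(236.77) = 15.3873
theta = atan2(13.9, -6.6) = 115.3993 degrees

r = 15.3873, theta = 115.3993 degrees


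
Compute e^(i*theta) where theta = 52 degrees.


cos(52°) = 0.6157
sin(52°) = 0.7880

e^(i*52°) = 0.6157 + 0.7880i


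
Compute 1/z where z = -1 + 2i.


|z|^2 = 1+4 = 5
1/z = (-1 - 2i)/5

1/z = -0.2000 - 0.4000i


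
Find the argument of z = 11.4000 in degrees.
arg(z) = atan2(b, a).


Re = 11.4, Im = 0
arg = atan2(0, 11.4) = 0 degrees

arg(z) = 0 degrees


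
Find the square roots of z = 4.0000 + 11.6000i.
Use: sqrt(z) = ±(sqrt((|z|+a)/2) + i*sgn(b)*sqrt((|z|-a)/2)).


|z| = sqrt(16+134.56) = 12.2703
sqrt((|z|+a)/2) = sqrt((12.2703+4)/2) = sqrt(8.1351) = 2.8522
sqrt((|z|-a)/2) = sqrt((12.2703-4)/2) = sqrt(4.1351) = 2.0335

±(2.8522 + 2.0335i) i.e. 2.8522 + 2.0335i and -2.8522 - 2.0335i


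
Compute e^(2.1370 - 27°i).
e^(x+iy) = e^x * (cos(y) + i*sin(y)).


e^2.1370 = 8.4740
cos(-27°) = 0.89101
sin(-27°) = -0.45399
Real = 8.4740*0.89101 = 7.5504
Imag = 8.4740*(-0.45399) = -3.8471

7.5504 - 3.8471i


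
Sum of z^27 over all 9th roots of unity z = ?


The roots are w_k = w^k with w = e^(2*pi*i/9), and (w^k)^27 = (w^27)^k.
So S = 1 + u + u^2 + ... + u^(8) with u = w^27.
27 = 3*9 + 0, so 27 is a multiple of 9 and u = (w^9)^3 = 1.
Every one of the 9 terms equals 1: S = 9

S = 9


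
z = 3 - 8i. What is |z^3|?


|z| = sqrt(9+64) = sqrt(73) = 8.5440
|z^3| = |z|^3 = (sqrt(73))^3 = 73*sqrt(73)

|z^3| = 73*sqrt(73) ≈ 623.7123


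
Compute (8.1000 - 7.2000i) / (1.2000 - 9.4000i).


Conjugate of z2 = 1.2000 + 9.4000i
Numerator: (8.1000 - 7.2000i)(1.2000 + 9.4000i) = 77.4000 + 67.5000i
Denominator: 1.2^2 + (-9.4)^2 = 89.8
Result = (77.4000 + 67.5000i)/89.8

0.8619 + 0.7517i


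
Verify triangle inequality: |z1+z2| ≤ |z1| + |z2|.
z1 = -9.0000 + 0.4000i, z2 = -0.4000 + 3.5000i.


|z1| = sqrt((-9)^2 + 0.4^2) = sqrt(81.16) = 9.0089
|z2| = sqrt((-0.4)^2 + 3.5^2) = sqrt(12.41) = 3.5228
z1+z2 = -9.4000 + 3.9000i
|z1+z2| = sqrt(103.57) = 10.1769
|z1|+|z2| = 9.0089 + 3.5228 = 12.5317

|z1+z2| = 10.1769 ≤ |z1|+|z2| = 12.5317 (verified)


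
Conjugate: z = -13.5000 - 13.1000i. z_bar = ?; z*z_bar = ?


z_bar = -13.5000 + 13.1000i
z*z_bar = (-13.5)^2 + (-13.1)^2 = 182.25 + 171.61 = 353.86

z_bar = -13.5000 + 13.1000i, z*z_bar = 353.86


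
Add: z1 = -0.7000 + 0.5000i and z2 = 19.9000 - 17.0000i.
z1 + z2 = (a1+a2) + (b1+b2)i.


Real: -0.7 + 19.9 = 19.2
Imag: 0.5 - 17 = -16.5

19.2000 - 16.5000i


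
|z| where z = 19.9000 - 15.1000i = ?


|z| = sqrt(19.9^2 + (-15.1)^2) = sqrt(396.01 + 228.01) = sqrt(624.02) = 24.9804

|z| = 24.9804


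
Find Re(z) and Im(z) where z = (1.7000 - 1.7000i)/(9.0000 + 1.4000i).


Multiply by conjugate: (1.7000 - 1.7000i)(9.0000 - 1.4000i) / (9^2 + 1.4^2)
Numerator real = 1.7*9 - (1.7)*1.4 = 12.92
Numerator imag = -1.7*9 - 1.7*1.4 = -17.68
Denominator = 82.96
Re(z) = 12.92/82.96 = 0.1557
Im(z) = -17.68/82.96 = -0.2131

Re(z) = 0.1557, Im(z) = -0.2131


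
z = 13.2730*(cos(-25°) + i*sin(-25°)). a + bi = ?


a = 13.2730*cos(-25°) = 13.2730*0.906308 = 12.0294
b = 13.2730*sin(-25°) = 13.2730*(-0.42262) = -5.6094

12.0294 - 5.6094i


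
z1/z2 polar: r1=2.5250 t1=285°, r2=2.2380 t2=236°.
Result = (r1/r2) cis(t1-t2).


r = 2.5250 / 2.2380 = 1.1282
theta = 285° - 236° = 49° = 49° (mod 360)

1.1282 cis(49°)


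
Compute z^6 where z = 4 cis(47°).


r^6 = 4^6 = 4096
n*theta = 6*47° = 282° = 282° (mod 360)
a = 4096*cos(282°) = 851.6063
b = 4096*sin(282°) = -4006.4926

4096 cis(282°) = 851.6063 - 4006.4926i


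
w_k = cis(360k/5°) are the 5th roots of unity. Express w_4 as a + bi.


Angle = 360*4/5 = 288°
a = cos(288°) = 0.3090
b = sin(288°) = -0.9511

0.3090 - 0.9511i


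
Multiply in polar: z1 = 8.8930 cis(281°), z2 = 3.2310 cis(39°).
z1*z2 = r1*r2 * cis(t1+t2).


r = 8.8930 * 3.2310 = 28.7333
theta = 281° + 39° = 320° = 320° (mod 360)

28.7333 cis(320°)


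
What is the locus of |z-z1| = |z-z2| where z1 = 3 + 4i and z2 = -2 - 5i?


Equal distances means the locus is the perpendicular bisector of z1 and z2.
Midpoint = ((3+(-2))/2, (4+(-5))/2) = (0.5000, -0.5000)

Perpendicular bisector through (0.5000, -0.5000)


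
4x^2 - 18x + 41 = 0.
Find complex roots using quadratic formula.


disc = (-18)^2 - 4*4*41 = 324 - 656 = -332
sqrt(|disc|) = sqrt(332) = 18.2209
Real part = 18/(2*4) = 2.2500
Imag part = 18.2209/(2*4) = 2.2776

2.2500 ± 2.2776i


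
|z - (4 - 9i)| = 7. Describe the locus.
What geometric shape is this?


|z - z0| = r is a circle with center z0 and radius r.
Center = (4, -9), radius = 7

Circle with center (4, -9) and radius 7


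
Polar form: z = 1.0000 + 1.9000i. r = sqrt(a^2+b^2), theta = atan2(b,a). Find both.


r = sqrt(1+3.61) = sqrt(4.61) = 2.1471
theta = atan2(1.9, 1) = 62.2415 degrees

r = 2.1471, theta = 62.2415 degrees


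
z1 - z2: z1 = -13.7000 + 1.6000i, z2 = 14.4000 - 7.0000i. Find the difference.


Real: -13.7 - 14.4 = -28.1
Imag: 1.6 + 7 = 8.6

-28.1000 + 8.6000i


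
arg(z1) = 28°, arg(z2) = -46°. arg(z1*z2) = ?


arg(z1*z2) = 28° - 46° = -18°
Normalized to (-180°, 180°]: -18°

-18°


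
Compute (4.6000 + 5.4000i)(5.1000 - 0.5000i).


Real = 4.6*5.1 - 5.4*(-0.5) = 23.46 - (-2.7) = 26.16
Imag = 4.6*(-0.5) + 5.1*5.4 = -2.3 + 27.54 = 25.24

26.1600 + 25.2400i


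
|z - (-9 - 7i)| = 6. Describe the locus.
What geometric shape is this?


|z - z0| = r is a circle with center z0 and radius r.
Center = (-9, -7), radius = 6

Circle with center (-9, -7) and radius 6


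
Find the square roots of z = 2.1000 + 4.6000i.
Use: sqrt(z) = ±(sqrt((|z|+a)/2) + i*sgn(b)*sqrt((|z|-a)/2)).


|z| = sqrt(4.41+21.16) = 5.0567
sqrt((|z|+a)/2) = sqrt((5.0567+2.1)/2) = sqrt(3.5783) = 1.8916
sqrt((|z|-a)/2) = sqrt((5.0567-2.1)/2) = sqrt(1.4783) = 1.2159

±(1.8916 + 1.2159i) i.e. 1.8916 + 1.2159i and -1.8916 - 1.2159i


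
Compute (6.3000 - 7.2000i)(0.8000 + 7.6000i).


Real = 6.3*0.8 - (-7.2)*7.6 = 5.04 - (-54.72) = 59.76
Imag = 6.3*7.6 + 0.8*(-7.2) = 47.88 - (5.76) = 42.12

59.7600 + 42.1200i


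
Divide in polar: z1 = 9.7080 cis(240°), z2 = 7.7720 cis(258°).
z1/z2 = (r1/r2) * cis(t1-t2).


r = 9.7080 / 7.7720 = 1.2491
theta = 240° - 258° = -18° = 342° (mod 360)

1.2491 cis(342°)


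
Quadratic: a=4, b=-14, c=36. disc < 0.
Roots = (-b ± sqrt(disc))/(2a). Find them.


disc = (-14)^2 - 4*4*36 = 196 - 576 = -380
sqrt(|disc|) = sqrt(380) = 19.4936
Real part = 14/(2*4) = 1.7500
Imag part = 19.4936/(2*4) = 2.4367

1.7500 ± 2.4367i


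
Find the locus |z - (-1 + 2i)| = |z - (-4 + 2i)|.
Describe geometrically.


Equal distances means the locus is the perpendicular bisector of z1 and z2.
Midpoint = ((-1+(-4))/2, (2+2)/2) = (-2.5000, 2.0000)

Perpendicular bisector through (-2.5000, 2.0000)


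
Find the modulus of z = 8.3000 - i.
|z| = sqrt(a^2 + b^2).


|z| = sqrt(8.3^2 + (-1)^2) = sqrt(68.89 + 1) = sqrt(69.89) = 8.3600

|z| = 8.3600


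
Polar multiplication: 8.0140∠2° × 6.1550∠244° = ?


r = 8.0140 * 6.1550 = 49.3262
theta = 2° + 244° = 246° = 246° (mod 360)

49.3262 cis(246°)


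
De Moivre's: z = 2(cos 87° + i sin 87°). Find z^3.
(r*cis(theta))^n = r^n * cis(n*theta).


r^3 = 2^3 = 8
n*theta = 3*87° = 261° = 261° (mod 360)
a = 8*cos(261°) = -1.2515
b = 8*sin(261°) = -7.9015

8 cis(261°) = -1.2515 - 7.9015i


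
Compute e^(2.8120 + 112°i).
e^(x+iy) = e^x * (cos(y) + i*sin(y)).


e^2.8120 = 16.64317
cos(112°) = -0.374607
sin(112°) = 0.927184
Real = 16.64317*(-0.374607) = -6.2346
Imag = 16.64317*0.927184 = 15.4313

-6.2346 + 15.4313i


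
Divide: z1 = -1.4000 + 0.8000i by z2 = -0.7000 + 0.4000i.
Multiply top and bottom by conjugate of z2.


Conjugate of z2 = -0.7000 - 0.4000i
Numerator: (-1.4000 + 0.8000i)(-0.7000 - 0.4000i) = 1.3000 + 0i
Denominator: (-0.7)^2 + 0.4^2 = 0.65
Result = (1.3000 + 0i)/0.65

2.0000 + 0i


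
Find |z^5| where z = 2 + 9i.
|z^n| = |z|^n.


|z| = sqrt(4+81) = sqrt(85) = 9.2195
|z^5| = |z|^5 = (sqrt(85))^5 = 85^2 * sqrt(85) = 7225*sqrt(85)

|z^5| = 7225*sqrt(85) ≈ 66611.2087


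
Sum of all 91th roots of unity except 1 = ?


With w = e^(2*pi*i/91), all 91 of the 91th roots of unity w^0 = 1, w, ..., w^(90) sum to 0: 1 + w + ... + w^(90) = (1 - w^91)/(1 - w) = 0 since w^91 = 1, w ≠ 1.
Removing the root 1: w + w^2 + ... + w^(90) = 0 - 1 = -1

Sum = -1


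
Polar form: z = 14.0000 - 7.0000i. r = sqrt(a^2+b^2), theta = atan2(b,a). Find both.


r = sqrt(196+49) = sqrt(245) = 15.6525
theta = atan2(-7, 14) = -26.5651 degrees

r = 15.6525, theta = -26.5651 degrees


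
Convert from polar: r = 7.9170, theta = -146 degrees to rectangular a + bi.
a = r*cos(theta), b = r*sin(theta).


a = 7.9170*cos(-146°) = 7.9170*(-0.82904) = -6.5635
b = 7.9170*sin(-146°) = 7.9170*(-0.55919) = -4.4271

-6.5635 - 4.4271i


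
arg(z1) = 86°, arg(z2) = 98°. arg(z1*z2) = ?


arg(z1*z2) = 86° + 98° = 184°
Normalized to (-180°, 180°]: -176°

-176°


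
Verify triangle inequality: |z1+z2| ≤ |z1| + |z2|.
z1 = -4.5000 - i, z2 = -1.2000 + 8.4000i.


|z1| = sqrt((-4.5)^2 + (-1)^2) = sqrt(21.25) = 4.6098
|z2| = sqrt((-1.2)^2 + 8.4^2) = sqrt(72) = 8.4853
z1+z2 = -5.7000 + 7.4000i
|z1+z2| = sqrt(87.25) = 9.3408
|z1|+|z2| = 4.6098 + 8.4853 = 13.0951

|z1+z2| = 9.3408 ≤ |z1|+|z2| = 13.0951 (verified)


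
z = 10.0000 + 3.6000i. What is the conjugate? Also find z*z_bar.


z_bar = 10.0000 - 3.6000i
z*z_bar = 10^2 + 3.6^2 = 100 + 12.96 = 112.96

z_bar = 10.0000 - 3.6000i, z*z_bar = 112.96


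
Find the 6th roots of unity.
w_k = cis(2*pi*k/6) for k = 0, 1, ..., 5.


The 6th roots of unity are cis(360k/6°) for k=0..5
Angle step = 360/6 = 60°
Primitive root: cis(60°)
Primitive root = 0.5000 + 0.8660i

6 roots at angles: 0°, 60°, 120°, 180°, 240°, 300°


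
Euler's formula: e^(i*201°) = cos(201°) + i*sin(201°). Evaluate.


cos(201°) = -0.9336
sin(201°) = -0.3584

e^(i*201°) = -0.9336 - 0.3584i


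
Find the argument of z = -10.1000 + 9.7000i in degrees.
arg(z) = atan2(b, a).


Re = -10.1, Im = 9.7
arg = atan2(9.7, -10.1) = 136.1573 degrees

arg(z) = 136.1573 degrees


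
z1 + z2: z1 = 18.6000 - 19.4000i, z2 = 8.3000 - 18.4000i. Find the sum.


Real: 18.6 + 8.3 = 26.9
Imag: -19.4 - 18.4 = -37.8

26.9000 - 37.8000i


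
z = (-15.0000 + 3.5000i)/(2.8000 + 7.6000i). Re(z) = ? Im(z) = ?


Multiply by conjugate: (-15.0000 + 3.5000i)(2.8000 - 7.6000i) / (2.8^2 + 7.6^2)
Numerator real = -15*2.8 + 3.5*7.6 = -15.4
Numerator imag = 3.5*2.8 - (-15)*7.6 = 123.8
Denominator = 65.6
Re(z) = -15.4/65.6 = -0.2348
Im(z) = 123.8/65.6 = 1.8872

Re(z) = -0.2348, Im(z) = 1.8872


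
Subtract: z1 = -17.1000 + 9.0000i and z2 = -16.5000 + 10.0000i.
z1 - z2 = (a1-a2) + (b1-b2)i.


Real: -17.1 + 16.5 = -0.6
Imag: 9 - 10 = -1

-0.6000 - i


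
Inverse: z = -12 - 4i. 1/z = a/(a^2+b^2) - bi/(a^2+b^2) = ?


|z|^2 = 144+16 = 160
1/z = (-12 + 4i)/160

1/z = -0.0750 + 0.0250i


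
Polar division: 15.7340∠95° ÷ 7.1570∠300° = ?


r = 15.7340 / 7.1570 = 2.1984
theta = 95° - 300° = -205° = 155° (mod 360)

2.1984 cis(155°)


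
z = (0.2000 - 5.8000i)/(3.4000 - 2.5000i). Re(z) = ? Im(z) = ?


Multiply by conjugate: (0.2000 - 5.8000i)(3.4000 + 2.5000i) / (3.4^2 + (-2.5)^2)
Numerator real = 0.2*3.4 - (5.8)*(-2.5) = 15.18
Numerator imag = -5.8*3.4 - 0.2*(-2.5) = -19.22
Denominator = 17.81
Re(z) = 15.18/17.81 = 0.8523
Im(z) = -19.22/17.81 = -1.0792

Re(z) = 0.8523, Im(z) = -1.0792


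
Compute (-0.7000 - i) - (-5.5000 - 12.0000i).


Real: -0.7 + 5.5 = 4.8
Imag: -1 + 12 = 11

4.8000 + 11.0000i


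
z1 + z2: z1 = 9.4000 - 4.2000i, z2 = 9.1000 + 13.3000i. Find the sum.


Real: 9.4 + 9.1 = 18.5
Imag: -4.2 + 13.3 = 9.1

18.5000 + 9.1000i


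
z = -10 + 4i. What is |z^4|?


|z| = sqrt(100+16) = sqrt(116) = 10.7703
|z^4| = |z|^4 = (sqrt(116))^4 = 116^2 = 13456

|z^4| = 13456


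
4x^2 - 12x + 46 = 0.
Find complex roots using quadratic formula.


disc = (-12)^2 - 4*4*46 = 144 - 736 = -592
sqrt(|disc|) = sqrt(592) = 24.3311
Real part = 12/(2*4) = 1.5000
Imag part = 24.3311/(2*4) = 3.0414

1.5000 ± 3.0414i


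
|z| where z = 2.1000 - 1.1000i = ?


|z| = sqrt(2.1^2 + (-1.1)^2) = sqrt(4.41 + 1.21) = sqrt(5.62) = 2.3707

|z| = 2.3707


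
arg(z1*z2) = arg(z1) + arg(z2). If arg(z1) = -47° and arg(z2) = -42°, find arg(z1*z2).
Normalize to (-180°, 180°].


arg(z1*z2) = -47° - 42° = -89°
Normalized to (-180°, 180°]: -89°

-89°


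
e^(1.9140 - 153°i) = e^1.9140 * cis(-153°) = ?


e^1.9140 = 6.7802
cos(-153°) = -0.891
sin(-153°) = -0.45399
Real = 6.7802*(-0.891) = -6.0412
Imag = 6.7802*(-0.45399) = -3.0781

-6.0412 - 3.0781i


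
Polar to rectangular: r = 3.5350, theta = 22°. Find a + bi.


a = 3.5350*cos(22°) = 3.5350*0.92718 = 3.2776
b = 3.5350*sin(22°) = 3.5350*0.3746 = 1.3242

3.2776 + 1.3242i


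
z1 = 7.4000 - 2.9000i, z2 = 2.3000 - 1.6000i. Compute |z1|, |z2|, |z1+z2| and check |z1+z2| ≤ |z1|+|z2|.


|z1| = sqrt(7.4^2 + (-2.9)^2) = sqrt(63.17) = 7.9480
|z2| = sqrt(2.3^2 + (-1.6)^2) = sqrt(7.85) = 2.8018
z1+z2 = 9.7000 - 4.5000i
|z1+z2| = sqrt(114.34) = 10.6930
|z1|+|z2| = 7.9480 + 2.8018 = 10.7498

|z1+z2| = 10.6930 ≤ |z1|+|z2| = 10.7498 (verified)


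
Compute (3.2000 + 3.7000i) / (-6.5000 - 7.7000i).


Conjugate of z2 = -6.5000 + 7.7000i
Numerator: (3.2000 + 3.7000i)(-6.5000 + 7.7000i) = -49.2900 + 0.5900i
Denominator: (-6.5)^2 + (-7.7)^2 = 101.54
Result = (-49.2900 + 0.5900i)/101.54

-0.4854 + 0.0058i


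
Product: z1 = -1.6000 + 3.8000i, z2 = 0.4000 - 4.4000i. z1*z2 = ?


Real = -1.6*0.4 - 3.8*(-4.4) = -0.64 - (-16.72) = 16.08
Imag = -1.6*(-4.4) + 0.4*3.8 = 7.04 + 1.52 = 8.56

16.0800 + 8.5600i


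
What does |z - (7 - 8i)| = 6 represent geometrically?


|z - z0| = r is a circle with center z0 and radius r.
Center = (7, -8), radius = 6

Circle with center (7, -8) and radius 6


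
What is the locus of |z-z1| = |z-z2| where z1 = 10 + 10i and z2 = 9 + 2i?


Equal distances means the locus is the perpendicular bisector of z1 and z2.
Midpoint = ((10+9)/2, (10+2)/2) = (9.5000, 6.0000)

Perpendicular bisector through (9.5000, 6.0000)


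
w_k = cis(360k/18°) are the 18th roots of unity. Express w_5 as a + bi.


Angle = 360*5/18 = 100°
a = cos(100°) = -0.1736
b = sin(100°) = 0.9848

-0.1736 + 0.9848i


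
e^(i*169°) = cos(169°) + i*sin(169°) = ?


cos(169°) = -0.9816
sin(169°) = 0.1908

e^(i*169°) = -0.9816 + 0.1908i


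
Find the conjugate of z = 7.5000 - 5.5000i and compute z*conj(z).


z_bar = 7.5000 + 5.5000i
z*z_bar = 7.5^2 + (-5.5)^2 = 56.25 + 30.25 = 86.5

z_bar = 7.5000 + 5.5000i, z*z_bar = 86.5


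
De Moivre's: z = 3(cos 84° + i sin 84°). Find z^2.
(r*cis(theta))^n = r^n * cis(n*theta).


r^2 = 3^2 = 9
n*theta = 2*84° = 168° = 168° (mod 360)
a = 9*cos(168°) = -8.8033
b = 9*sin(168°) = 1.8712

9 cis(168°) = -8.8033 + 1.8712i


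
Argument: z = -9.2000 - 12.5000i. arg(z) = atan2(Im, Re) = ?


Re = -9.2, Im = -12.5
arg = atan2(-12.5, -9.2) = -126.3531 degrees

arg(z) = -126.3531 degrees


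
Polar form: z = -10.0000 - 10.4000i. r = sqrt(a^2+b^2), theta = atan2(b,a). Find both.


r = sqrt(100+108.16) = sqrt(208.16) = 14.4278
theta = atan2(-10.4, -10) = -133.8767 degrees

r = 14.4278, theta = -133.8767 degrees


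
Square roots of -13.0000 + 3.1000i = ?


|z| = sqrt(169+9.61) = 13.3645
sqrt((|z|+a)/2) = sqrt((13.3645+(-13))/2) = sqrt(0.1823) = 0.4269
sqrt((|z|-a)/2) = sqrt((13.3645-(-13))/2) = sqrt(13.1823) = 3.6307

±(0.4269 + 3.6307i) i.e. 0.4269 + 3.6307i and -0.4269 - 3.6307i


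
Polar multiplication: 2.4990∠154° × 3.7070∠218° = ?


r = 2.4990 * 3.7070 = 9.2638
theta = 154° + 218° = 372° = 12° (mod 360)

9.2638 cis(12°)


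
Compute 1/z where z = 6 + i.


|z|^2 = 36+1 = 37
1/z = (6 - 1i)/37

1/z = 0.1622 - 0.0270i


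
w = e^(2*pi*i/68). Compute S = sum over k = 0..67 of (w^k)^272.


The roots are w_k = w^k with w = e^(2*pi*i/68), and (w^k)^272 = (w^272)^k.
So S = 1 + u + u^2 + ... + u^(67) with u = w^272.
272 = 4*68 + 0, so 272 is a multiple of 68 and u = (w^68)^4 = 1.
Every one of the 68 terms equals 1: S = 68

S = 68


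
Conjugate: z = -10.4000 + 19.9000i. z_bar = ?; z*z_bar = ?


z_bar = -10.4000 - 19.9000i
z*z_bar = (-10.4)^2 + 19.9^2 = 108.16 + 396.01 = 504.17

z_bar = -10.4000 - 19.9000i, z*z_bar = 504.17


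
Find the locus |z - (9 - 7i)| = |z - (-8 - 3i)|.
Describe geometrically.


Equal distances means the locus is the perpendicular bisector of z1 and z2.
Midpoint = ((9+(-8))/2, (-7+(-3))/2) = (0.5000, -5.0000)

Perpendicular bisector through (0.5000, -5.0000)


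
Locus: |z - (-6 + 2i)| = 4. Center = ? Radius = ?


|z - z0| = r is a circle with center z0 and radius r.
Center = (-6, 2), radius = 4

Circle with center (-6, 2) and radius 4


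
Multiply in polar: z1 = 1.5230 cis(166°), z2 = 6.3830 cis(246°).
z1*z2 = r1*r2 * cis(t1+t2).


r = 1.5230 * 6.3830 = 9.7213
theta = 166° + 246° = 412° = 52° (mod 360)

9.7213 cis(52°)


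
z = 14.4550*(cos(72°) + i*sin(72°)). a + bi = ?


a = 14.4550*cos(72°) = 14.4550*0.309017 = 4.4668
b = 14.4550*sin(72°) = 14.4550*0.951057 = 13.7475

4.4668 + 13.7475i


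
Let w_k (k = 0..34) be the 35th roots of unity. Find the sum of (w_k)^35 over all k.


The roots are w_k = w^k with w = e^(2*pi*i/35), and (w^k)^35 = (w^35)^k.
So S = 1 + u + u^2 + ... + u^(34) with u = w^35.
35 = 1*35 + 0, so 35 is a multiple of 35 and u = (w^35)^1 = 1.
Every one of the 35 terms equals 1: S = 35

S = 35


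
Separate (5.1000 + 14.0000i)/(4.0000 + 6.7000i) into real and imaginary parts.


Multiply by conjugate: (5.1000 + 14.0000i)(4.0000 - 6.7000i) / (4^2 + 6.7^2)
Numerator real = 5.1*4 + 14*6.7 = 114.2
Numerator imag = 14*4 - 5.1*6.7 = 21.83
Denominator = 60.89
Re(z) = 114.2/60.89 = 1.8755
Im(z) = 21.83/60.89 = 0.3585

Re(z) = 1.8755, Im(z) = 0.3585


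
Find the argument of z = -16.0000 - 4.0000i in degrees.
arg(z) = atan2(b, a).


Re = -16, Im = -4
arg = atan2(-4, -16) = -165.9638 degrees

arg(z) = -165.9638 degrees


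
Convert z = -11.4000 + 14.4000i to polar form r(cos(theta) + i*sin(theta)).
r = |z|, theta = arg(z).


r = sqrt(129.96+207.36) = sqrt(337.32) = 18.3663
theta = atan2(14.4, -11.4) = 128.3675 degrees

r = 18.3663, theta = 128.3675 degrees


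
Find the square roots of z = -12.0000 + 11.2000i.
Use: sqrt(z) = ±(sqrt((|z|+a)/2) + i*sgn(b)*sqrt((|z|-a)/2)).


|z| = sqrt(144+125.44) = 16.4146
sqrt((|z|+a)/2) = sqrt((16.4146+(-12))/2) = sqrt(2.2073) = 1.4857
sqrt((|z|-a)/2) = sqrt((16.4146-(-12))/2) = sqrt(14.2073) = 3.7693

±(1.4857 + 3.7693i) i.e. 1.4857 + 3.7693i and -1.4857 - 3.7693i


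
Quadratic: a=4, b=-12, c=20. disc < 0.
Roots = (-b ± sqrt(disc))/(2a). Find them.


disc = (-12)^2 - 4*4*20 = 144 - 320 = -176
sqrt(|disc|) = sqrt(176) = 13.2665
Real part = 12/(2*4) = 1.5000
Imag part = 13.2665/(2*4) = 1.6583

1.5000 ± 1.6583i


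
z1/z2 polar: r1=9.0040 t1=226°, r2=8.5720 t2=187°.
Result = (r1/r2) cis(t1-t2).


r = 9.0040 / 8.5720 = 1.0504
theta = 226° - 187° = 39° = 39° (mod 360)

1.0504 cis(39°)


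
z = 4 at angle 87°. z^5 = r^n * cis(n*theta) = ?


r^5 = 4^5 = 1024
n*theta = 5*87° = 435° = 75° (mod 360)
a = 1024*cos(75°) = 265.0307
b = 1024*sin(75°) = 989.1080

1024 cis(75°) = 265.0307 + 989.1080i


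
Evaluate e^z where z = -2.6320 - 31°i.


e^-2.6320 = 0.07193
cos(-31°) = 0.8572
sin(-31°) = -0.515
Real = 0.07193*0.8572 = 0.0617
Imag = 0.07193*(-0.515) = -0.0370

0.0617 - 0.0370i


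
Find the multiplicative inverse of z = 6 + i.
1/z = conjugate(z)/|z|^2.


|z|^2 = 36+1 = 37
1/z = (6 - 1i)/37

1/z = 0.1622 - 0.0270i


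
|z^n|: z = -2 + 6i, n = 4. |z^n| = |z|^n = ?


|z| = sqrt(4+36) = sqrt(40) = 6.3246
|z^4| = |z|^4 = (sqrt(40))^4 = 40^2 = 1600

|z^4| = 1600


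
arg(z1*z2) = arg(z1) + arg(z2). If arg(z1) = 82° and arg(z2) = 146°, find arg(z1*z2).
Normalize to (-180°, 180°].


arg(z1*z2) = 82° + 146° = 228°
Normalized to (-180°, 180°]: -132°

-132°


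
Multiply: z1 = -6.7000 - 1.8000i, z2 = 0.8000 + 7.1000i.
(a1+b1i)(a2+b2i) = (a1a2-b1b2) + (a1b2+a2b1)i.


Real = -6.7*0.8 - (-1.8)*7.1 = -5.36 - (-12.78) = 7.42
Imag = -6.7*7.1 + 0.8*(-1.8) = -47.57 - (1.44) = -49.01

7.4200 - 49.0100i


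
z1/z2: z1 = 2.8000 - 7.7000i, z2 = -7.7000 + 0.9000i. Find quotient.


Conjugate of z2 = -7.7000 - 0.9000i
Numerator: (2.8000 - 7.7000i)(-7.7000 - 0.9000i) = -28.4900 + 56.7700i
Denominator: (-7.7)^2 + 0.9^2 = 60.1
Result = (-28.4900 + 56.7700i)/60.1

-0.4740 + 0.9446i


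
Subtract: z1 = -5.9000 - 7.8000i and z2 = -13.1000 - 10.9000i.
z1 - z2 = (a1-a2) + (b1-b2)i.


Real: -5.9 + 13.1 = 7.2
Imag: -7.8 + 10.9 = 3.1

7.2000 + 3.1000i


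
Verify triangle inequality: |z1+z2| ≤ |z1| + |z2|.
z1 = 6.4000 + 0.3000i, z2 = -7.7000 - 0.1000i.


|z1| = sqrt(6.4^2 + 0.3^2) = sqrt(41.05) = 6.4070
|z2| = sqrt((-7.7)^2 + (-0.1)^2) = sqrt(59.3) = 7.7006
z1+z2 = -1.3000 + 0.2000i
|z1+z2| = sqrt(1.73) = 1.3153
|z1|+|z2| = 6.4070 + 7.7006 = 14.1076

|z1+z2| = 1.3153 ≤ |z1|+|z2| = 14.1076 (verified)


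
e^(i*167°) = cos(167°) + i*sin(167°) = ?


cos(167°) = -0.9744
sin(167°) = 0.2250

e^(i*167°) = -0.9744 + 0.2250i


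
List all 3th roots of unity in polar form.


The 3th roots of unity are cis(360k/3°) for k=0..2
Angle step = 360/3 = 120°
Primitive root: cis(120°)
Primitive root = -0.5000 + 0.8660i

3 roots at angles: 0°, 120°, 240°


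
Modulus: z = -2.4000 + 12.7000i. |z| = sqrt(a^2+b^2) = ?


|z| = sqrt((-2.4)^2 + 12.7^2) = sqrt(5.76 + 161.29) = sqrt(167.05) = 12.9248

|z| = 12.9248


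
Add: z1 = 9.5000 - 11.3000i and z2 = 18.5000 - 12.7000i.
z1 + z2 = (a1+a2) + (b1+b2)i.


Real: 9.5 + 18.5 = 28
Imag: -11.3 - 12.7 = -24

28.0000 - 24.0000i


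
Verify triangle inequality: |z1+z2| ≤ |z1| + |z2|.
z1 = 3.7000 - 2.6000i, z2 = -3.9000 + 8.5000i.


|z1| = sqrt(3.7^2 + (-2.6)^2) = sqrt(20.45) = 4.5222
|z2| = sqrt((-3.9)^2 + 8.5^2) = sqrt(87.46) = 9.3520
z1+z2 = -0.2000 + 5.9000i
|z1+z2| = sqrt(34.85) = 5.9034
|z1|+|z2| = 4.5222 + 9.3520 = 13.8742

|z1+z2| = 5.9034 ≤ |z1|+|z2| = 13.8742 (verified)


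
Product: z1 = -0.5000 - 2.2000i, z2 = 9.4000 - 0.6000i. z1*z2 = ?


Real = -0.5*9.4 - (-2.2)*(-0.6) = -4.7 - 1.32 = -6.02
Imag = -0.5*(-0.6) + 9.4*(-2.2) = 0.3 - (20.68) = -20.38

-6.0200 - 20.3800i


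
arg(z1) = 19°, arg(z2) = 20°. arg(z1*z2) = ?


arg(z1*z2) = 19° + 20° = 39°
Normalized to (-180°, 180°]: 39°

39°


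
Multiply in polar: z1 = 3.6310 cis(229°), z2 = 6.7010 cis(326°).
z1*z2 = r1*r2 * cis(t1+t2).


r = 3.6310 * 6.7010 = 24.3313
theta = 229° + 326° = 555° = 195° (mod 360)

24.3313 cis(195°)


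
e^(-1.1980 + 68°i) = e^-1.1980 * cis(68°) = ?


e^-1.1980 = 0.3018
cos(68°) = 0.3746
sin(68°) = 0.9272
Real = 0.3018*0.3746 = 0.1131
Imag = 0.3018*0.9272 = 0.2798

0.1131 + 0.2798i


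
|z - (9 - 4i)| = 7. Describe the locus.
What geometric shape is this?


|z - z0| = r is a circle with center z0 and radius r.
Center = (9, -4), radius = 7

Circle with center (9, -4) and radius 7


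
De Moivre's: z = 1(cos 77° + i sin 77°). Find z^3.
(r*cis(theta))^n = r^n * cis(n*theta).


r^3 = 1^3 = 1
n*theta = 3*77° = 231° = 231° (mod 360)
a = 1*cos(231°) = -0.6293
b = 1*sin(231°) = -0.7771

1 cis(231°) = -0.6293 - 0.7771i


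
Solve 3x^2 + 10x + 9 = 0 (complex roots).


disc = 10^2 - 4*3*9 = 100 - 108 = -8
sqrt(|disc|) = sqrt(8) = 2.8284
Real part = -10/(2*3) = -1.6667
Imag part = 2.8284/(2*3) = 0.4714

-1.6667 ± 0.4714i


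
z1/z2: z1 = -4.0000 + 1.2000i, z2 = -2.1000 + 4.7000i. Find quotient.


Conjugate of z2 = -2.1000 - 4.7000i
Numerator: (-4.0000 + 1.2000i)(-2.1000 - 4.7000i) = 14.0400 + 16.2800i
Denominator: (-2.1)^2 + 4.7^2 = 26.5
Result = (14.0400 + 16.2800i)/26.5

0.5298 + 0.6143i


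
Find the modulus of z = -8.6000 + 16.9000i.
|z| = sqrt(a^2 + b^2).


|z| = sqrt((-8.6)^2 + 16.9^2) = sqrt(73.96 + 285.61) = sqrt(359.57) = 18.9623

|z| = 18.9623


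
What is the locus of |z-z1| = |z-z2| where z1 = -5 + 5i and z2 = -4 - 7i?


Equal distances means the locus is the perpendicular bisector of z1 and z2.
Midpoint = ((-5+(-4))/2, (5+(-7))/2) = (-4.5000, -1.0000)

Perpendicular bisector through (-4.5000, -1.0000)


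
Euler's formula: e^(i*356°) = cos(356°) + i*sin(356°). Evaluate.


cos(356°) = 0.9976
sin(356°) = -0.0698

e^(i*356°) = 0.9976 - 0.0698i


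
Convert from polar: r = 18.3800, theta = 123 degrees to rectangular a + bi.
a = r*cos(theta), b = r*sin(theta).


a = 18.3800*cos(123°) = 18.3800*(-0.54464) = -10.0105
b = 18.3800*sin(123°) = 18.3800*0.83867 = 15.4148

-10.0105 + 15.4148i


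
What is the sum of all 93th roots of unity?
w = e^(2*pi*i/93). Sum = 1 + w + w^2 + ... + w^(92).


The sum of all 93th roots of unity is 0.
Geometric series: (1 - w^93)/(1 - w) = (1-1)/(1-w) = 0 since w^93 = 1, w ≠ 1.
Alternatively: coefficient of z^92 in z^93 - 1 is 0.

0


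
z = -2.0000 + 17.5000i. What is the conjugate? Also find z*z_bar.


z_bar = -2.0000 - 17.5000i
z*z_bar = (-2)^2 + 17.5^2 = 4 + 306.25 = 310.25

z_bar = -2.0000 - 17.5000i, z*z_bar = 310.25


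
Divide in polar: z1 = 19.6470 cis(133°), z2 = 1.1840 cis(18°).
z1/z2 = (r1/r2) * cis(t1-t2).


r = 19.6470 / 1.1840 = 16.5938
theta = 133° - 18° = 115° = 115° (mod 360)

16.5938 cis(115°)


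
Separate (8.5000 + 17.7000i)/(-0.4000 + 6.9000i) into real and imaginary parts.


Multiply by conjugate: (8.5000 + 17.7000i)(-0.4000 - 6.9000i) / ((-0.4)^2 + 6.9^2)
Numerator real = 8.5*(-0.4) + 17.7*6.9 = 118.73
Numerator imag = 17.7*(-0.4) - 8.5*6.9 = -65.73
Denominator = 47.77
Re(z) = 118.73/47.77 = 2.4855
Im(z) = -65.73/47.77 = -1.3760

Re(z) = 2.4855, Im(z) = -1.3760


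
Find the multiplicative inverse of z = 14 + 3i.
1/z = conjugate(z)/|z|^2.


|z|^2 = 196+9 = 205
1/z = (14 - 3i)/205

1/z = 0.0683 - 0.0146i


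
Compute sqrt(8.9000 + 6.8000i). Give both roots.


|z| = sqrt(79.21+46.24) = 11.2004
sqrt((|z|+a)/2) = sqrt((11.2004+8.9)/2) = sqrt(10.0502) = 3.1702
sqrt((|z|-a)/2) = sqrt((11.2004-8.9)/2) = sqrt(1.1502) = 1.0725

±(3.1702 + 1.0725i) i.e. 3.1702 + 1.0725i and -3.1702 - 1.0725i


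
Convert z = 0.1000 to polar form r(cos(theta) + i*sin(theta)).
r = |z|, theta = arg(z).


r = sqrt(0.01+0) = sqrt(0.01) = 0.1000
theta = atan2(0, 0.1) = 0 degrees

r = 0.1000, theta = 0 degrees


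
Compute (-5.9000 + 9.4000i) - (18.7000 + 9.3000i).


Real: -5.9 - 18.7 = -24.6
Imag: 9.4 - 9.3 = 0.1

-24.6000 + 0.1000i


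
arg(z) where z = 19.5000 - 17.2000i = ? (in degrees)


Re = 19.5, Im = -17.2
arg = atan2(-17.2, 19.5) = -41.4139 degrees

arg(z) = -41.4139 degrees


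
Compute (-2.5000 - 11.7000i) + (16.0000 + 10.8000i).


Real: -2.5 + 16 = 13.5
Imag: -11.7 + 10.8 = -0.9

13.5000 - 0.9000i


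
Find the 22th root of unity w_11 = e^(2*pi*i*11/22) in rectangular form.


Angle = 360*11/22 = 180°
a = cos(180°) = -1.0000
b = sin(180°) = 0

-1.0000 + 0i


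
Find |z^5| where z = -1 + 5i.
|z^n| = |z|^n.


|z| = sqrt(1+25) = sqrt(26) = 5.0990
|z^5| = |z|^5 = (sqrt(26))^5 = 26^2 * sqrt(26) = 676*sqrt(26)

|z^5| = 676*sqrt(26) ≈ 3446.9372


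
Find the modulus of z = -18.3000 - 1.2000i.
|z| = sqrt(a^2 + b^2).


|z| = sqrt((-18.3)^2 + (-1.2)^2) = sqrt(334.89 + 1.44) = sqrt(336.33) = 18.3393

|z| = 18.3393


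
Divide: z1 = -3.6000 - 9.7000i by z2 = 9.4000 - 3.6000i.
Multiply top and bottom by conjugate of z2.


Conjugate of z2 = 9.4000 + 3.6000i
Numerator: (-3.6000 - 9.7000i)(9.4000 + 3.6000i) = 1.0800 - 104.1400i
Denominator: 9.4^2 + (-3.6)^2 = 101.32
Result = (1.0800 - 104.1400i)/101.32

0.0107 - 1.0278i


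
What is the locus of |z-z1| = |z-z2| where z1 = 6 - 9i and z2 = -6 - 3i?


Equal distances means the locus is the perpendicular bisector of z1 and z2.
Midpoint = ((6+(-6))/2, (-9+(-3))/2) = (0, -6.0000)

Perpendicular bisector through (0, -6.0000)


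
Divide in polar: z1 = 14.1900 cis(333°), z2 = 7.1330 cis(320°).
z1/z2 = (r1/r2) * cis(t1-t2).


r = 14.1900 / 7.1330 = 1.9893
theta = 333° - 320° = 13° = 13° (mod 360)

1.9893 cis(13°)


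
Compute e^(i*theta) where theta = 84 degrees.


cos(84°) = 0.1045
sin(84°) = 0.9945

e^(i*84°) = 0.1045 + 0.9945i


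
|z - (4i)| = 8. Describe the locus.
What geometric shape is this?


|z - z0| = r is a circle with center z0 and radius r.
Center = (0, 4), radius = 8

Circle with center (0, 4) and radius 8


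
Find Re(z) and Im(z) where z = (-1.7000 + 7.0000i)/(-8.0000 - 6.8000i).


Multiply by conjugate: (-1.7000 + 7.0000i)(-8.0000 + 6.8000i) / ((-8)^2 + (-6.8)^2)
Numerator real = -1.7*(-8) + 7*(-6.8) = -34
Numerator imag = 7*(-8) - (-1.7)*(-6.8) = -67.56
Denominator = 110.24
Re(z) = -34/110.24 = -0.3084
Im(z) = -67.56/110.24 = -0.6128

Re(z) = -0.3084, Im(z) = -0.6128


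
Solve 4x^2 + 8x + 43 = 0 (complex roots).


disc = 8^2 - 4*4*43 = 64 - 688 = -624
sqrt(|disc|) = sqrt(624) = 24.9800
Real part = -8/(2*4) = -1.0000
Imag part = 24.9800/(2*4) = 3.1225

-1.0000 ± 3.1225i


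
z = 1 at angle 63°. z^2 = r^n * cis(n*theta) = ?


r^2 = 1^2 = 1
n*theta = 2*63° = 126° = 126° (mod 360)
a = 1*cos(126°) = -0.5878
b = 1*sin(126°) = 0.8090

1 cis(126°) = -0.5878 + 0.8090i


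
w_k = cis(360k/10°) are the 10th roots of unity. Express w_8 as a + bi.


Angle = 360*8/10 = 288°
a = cos(288°) = 0.3090
b = sin(288°) = -0.9511

0.3090 - 0.9511i


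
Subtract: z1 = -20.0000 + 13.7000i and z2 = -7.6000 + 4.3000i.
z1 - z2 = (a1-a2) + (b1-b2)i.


Real: -20 + 7.6 = -12.4
Imag: 13.7 - 4.3 = 9.4

-12.4000 + 9.4000i


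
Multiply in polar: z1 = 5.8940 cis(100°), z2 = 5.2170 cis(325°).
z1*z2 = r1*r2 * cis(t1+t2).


r = 5.8940 * 5.2170 = 30.7490
theta = 100° + 325° = 425° = 65° (mod 360)

30.7490 cis(65°)


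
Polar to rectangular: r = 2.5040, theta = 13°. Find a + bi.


a = 2.5040*cos(13°) = 2.5040*0.97437 = 2.4398
b = 2.5040*sin(13°) = 2.5040*0.22495 = 0.5633

2.4398 + 0.5633i


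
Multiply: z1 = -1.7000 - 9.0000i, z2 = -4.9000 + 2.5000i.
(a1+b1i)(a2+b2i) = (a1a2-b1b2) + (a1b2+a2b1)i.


Real = -1.7*(-4.9) - (-9)*2.5 = 8.33 - (-22.5) = 30.83
Imag = -1.7*2.5 - (4.9)*(-9) = -4.25 + 44.1 = 39.85

30.8300 + 39.8500i


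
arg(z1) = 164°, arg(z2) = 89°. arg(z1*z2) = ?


arg(z1*z2) = 164° + 89° = 253°
Normalized to (-180°, 180°]: -107°

-107°


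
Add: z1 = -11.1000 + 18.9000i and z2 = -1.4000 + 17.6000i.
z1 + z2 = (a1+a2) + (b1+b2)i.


Real: -11.1 - 1.4 = -12.5
Imag: 18.9 + 17.6 = 36.5

-12.5000 + 36.5000i


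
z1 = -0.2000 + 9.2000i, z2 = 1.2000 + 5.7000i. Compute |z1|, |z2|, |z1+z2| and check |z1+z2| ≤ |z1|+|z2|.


|z1| = sqrt((-0.2)^2 + 9.2^2) = sqrt(84.68) = 9.2022
|z2| = sqrt(1.2^2 + 5.7^2) = sqrt(33.93) = 5.8249
z1+z2 = 1.0000 + 14.9000i
|z1+z2| = sqrt(223.01) = 14.9335
|z1|+|z2| = 9.2022 + 5.8249 = 15.0271

|z1+z2| = 14.9335 ≤ |z1|+|z2| = 15.0271 (verified)


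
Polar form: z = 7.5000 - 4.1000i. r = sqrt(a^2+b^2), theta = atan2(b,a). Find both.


r = sqrt(56.25+16.81) = sqrt(73.06) = 8.5475
theta = atan2(-4.1, 7.5) = -28.6640 degrees

r = 8.5475, theta = -28.6640 degrees


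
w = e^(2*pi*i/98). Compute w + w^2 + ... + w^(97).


With w = e^(2*pi*i/98), all 98 of the 98th roots of unity w^0 = 1, w, ..., w^(97) sum to 0: 1 + w + ... + w^(97) = (1 - w^98)/(1 - w) = 0 since w^98 = 1, w ≠ 1.
Removing the root 1: w + w^2 + ... + w^(97) = 0 - 1 = -1

Sum = -1


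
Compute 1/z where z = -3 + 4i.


|z|^2 = 9+16 = 25
1/z = (-3 - 4i)/25

1/z = -0.1200 - 0.1600i


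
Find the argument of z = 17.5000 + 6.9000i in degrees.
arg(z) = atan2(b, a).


Re = 17.5, Im = 6.9
arg = atan2(6.9, 17.5) = 21.5186 degrees

arg(z) = 21.5186 degrees


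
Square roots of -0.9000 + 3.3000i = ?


|z| = sqrt(0.81+10.89) = 3.4205
sqrt((|z|+a)/2) = sqrt((3.4205+(-0.9))/2) = sqrt(1.2603) = 1.1226
sqrt((|z|-a)/2) = sqrt((3.4205-(-0.9))/2) = sqrt(2.1603) = 1.4698

±(1.1226 + 1.4698i) i.e. 1.1226 + 1.4698i and -1.1226 - 1.4698i


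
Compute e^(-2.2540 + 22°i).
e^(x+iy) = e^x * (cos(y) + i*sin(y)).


e^-2.2540 = 0.10498
cos(22°) = 0.9272
sin(22°) = 0.3746
Real = 0.10498*0.9272 = 0.0973
Imag = 0.10498*0.3746 = 0.0393

0.0973 + 0.0393i


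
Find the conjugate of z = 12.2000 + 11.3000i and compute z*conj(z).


z_bar = 12.2000 - 11.3000i
z*z_bar = 12.2^2 + 11.3^2 = 148.84 + 127.69 = 276.53

z_bar = 12.2000 - 11.3000i, z*z_bar = 276.53


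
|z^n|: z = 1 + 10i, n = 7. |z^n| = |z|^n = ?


|z| = sqrt(1+100) = sqrt(101) = 10.0499
|z^7| = |z|^7 = (sqrt(101))^7 = 101^3 * sqrt(101) = 1030301*sqrt(101)

|z^7| = 1030301*sqrt(101) ≈ 10354396.9023


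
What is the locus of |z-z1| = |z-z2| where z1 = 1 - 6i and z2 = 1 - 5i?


Equal distances means the locus is the perpendicular bisector of z1 and z2.
Midpoint = ((1+1)/2, (-6+(-5))/2) = (1.0000, -5.5000)

Perpendicular bisector through (1.0000, -5.5000)
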